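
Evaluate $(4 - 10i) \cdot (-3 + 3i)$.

(a1*a2 - b1*b2) + (a1*b2 + b1*a2)i
= (-12 - (-30)) + (12 + 30)i
= 18 + 42i


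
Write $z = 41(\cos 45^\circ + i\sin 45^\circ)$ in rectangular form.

a = r cos θ = 41 * sqrt(2)/2 = 41*sqrt(2)/2
b = r sin θ = 41 * sqrt(2)/2 = 41*sqrt(2)/2
z = 41*sqrt(2)/2 + (41*sqrt(2)/2)i


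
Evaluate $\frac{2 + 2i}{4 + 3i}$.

Multiply numerator and denominator by conjugate (4 - 3i):
= (2 + 2i)(4 - 3i) / (4^2 + 3^2)
= (14 + 2i) / 25
= 14/25 + (2/25)i


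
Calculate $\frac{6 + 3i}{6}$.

Divisor is real, so divide each part by 6:
= 1 + (1/2)i


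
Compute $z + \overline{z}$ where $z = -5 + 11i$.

z + conjugate(z) = (a + bi) + (a - bi) = 2a
= 2 * (-5) = -10


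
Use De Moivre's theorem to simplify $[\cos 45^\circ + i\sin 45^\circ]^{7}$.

By De Moivre: z^n = r^n(cos(nθ) + i sin(nθ))
= 1^7(cos(7*45°) + i sin(7*45°))
= 1(cos 315° + i sin 315°)
= sqrt(2)/2 - (sqrt(2)/2)i


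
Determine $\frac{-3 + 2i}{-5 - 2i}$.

Multiply numerator and denominator by conjugate (-5 + 2i):
= (-3 + 2i)(-5 + 2i) / ((-5)^2 + (-2)^2)
= (11 - 16i) / 29
= 11/29 - (16/29)i


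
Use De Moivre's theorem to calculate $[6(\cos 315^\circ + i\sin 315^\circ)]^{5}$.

By De Moivre: z^n = r^n(cos(nθ) + i sin(nθ))
= 6^5(cos(5*315°) + i sin(5*315°))
= 7776(cos 135° + i sin 135°)
= -3888*sqrt(2) + 3888*sqrt(2)i


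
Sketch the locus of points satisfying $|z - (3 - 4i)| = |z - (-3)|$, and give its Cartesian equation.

|z - z1| = |z - z2| means z is equidistant from z1 and z2,
i.e. the perpendicular bisector of the segment from (3, -4) to (-3, 0) (midpoint (0, -2)).
With z = x + yi, square both sides:
(x - 3)^2 + (y - (-4))^2 = (x - (-3))^2 + (y - 0)^2
The x^2 and y^2 terms cancel: -12x + 8y = 9 - 25 = -16
Simplify: 3x - 2y = 4
Locus: Perpendicular bisector of the segment from (3, -4) to (-3, 0): the line 3x - 2y = 4


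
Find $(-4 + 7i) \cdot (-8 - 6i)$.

(a1*a2 - b1*b2) + (a1*b2 + b1*a2)i
= (32 - (-42)) + (24 + (-56))i
= 74 - 32i


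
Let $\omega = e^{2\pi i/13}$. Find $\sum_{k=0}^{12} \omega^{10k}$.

Let ζ = ω^10 = e^(2πi·10/13). Since 13 ∤ 10, ζ ≠ 1.
Sum = Σ_{k=0}^{12} ζ^k = (ζ^13 - 1)/(ζ - 1) = (ω^{10·13} - 1)/(ζ - 1) = (1 - 1)/(ζ - 1) = 0


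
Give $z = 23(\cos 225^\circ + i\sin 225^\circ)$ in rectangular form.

a = r cos θ = 23 * -sqrt(2)/2 = -23*sqrt(2)/2
b = r sin θ = 23 * -sqrt(2)/2 = -23*sqrt(2)/2
z = -23*sqrt(2)/2 - (23*sqrt(2)/2)i


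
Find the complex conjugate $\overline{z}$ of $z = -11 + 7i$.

If z = a + bi, then conjugate(z) = a - bi
conjugate(-11 + 7i) = -11 - 7i


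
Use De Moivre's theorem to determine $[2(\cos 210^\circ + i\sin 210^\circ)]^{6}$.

By De Moivre: z^n = r^n(cos(nθ) + i sin(nθ))
= 2^6(cos(6*210°) + i sin(6*210°))
= 64(cos 180° + i sin 180°)
= -64


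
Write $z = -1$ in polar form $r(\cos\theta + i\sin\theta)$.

r = |z| = sqrt(a^2 + b^2) = sqrt((-1)^2 + (0)^2) = sqrt(1 + 0) = sqrt(1) = 1
b = 0 and a < 0, so z lies on the negative real axis: θ = 180°
z = 1(cos 180° + i sin 180°)


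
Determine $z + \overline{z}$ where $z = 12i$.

z + conjugate(z) = (a + bi) + (a - bi) = 2a
= 2 * 0 = 0


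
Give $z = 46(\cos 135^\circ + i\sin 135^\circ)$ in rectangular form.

a = r cos θ = 46 * -sqrt(2)/2 = -23*sqrt(2)
b = r sin θ = 46 * sqrt(2)/2 = 23*sqrt(2)
z = -23*sqrt(2) + 23*sqrt(2)i


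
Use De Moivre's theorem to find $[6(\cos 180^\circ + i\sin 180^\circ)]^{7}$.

By De Moivre: z^n = r^n(cos(nθ) + i sin(nθ))
= 6^7(cos(7*180°) + i sin(7*180°))
= 279936(cos 180° + i sin 180°)
= -279936


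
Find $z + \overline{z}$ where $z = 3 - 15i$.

z + conjugate(z) = (a + bi) + (a - bi) = 2a
= 2 * 3 = 6


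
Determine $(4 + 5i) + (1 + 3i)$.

(4 + 1) + (5 + 3)i = 5 + 8i


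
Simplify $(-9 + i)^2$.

(a + bi)^2 = a^2 - b^2 + 2abi
= (-9)^2 - 1^2 + 2*(-9)*1i
= 80 - 18i


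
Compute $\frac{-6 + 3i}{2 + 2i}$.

Multiply numerator and denominator by conjugate (2 - 2i):
= (-6 + 3i)(2 - 2i) / (2^2 + 2^2)
= (-6 + 18i) / 8
Divide through by 2: (-3 + 9i) / 4
= -3/4 + (9/4)i


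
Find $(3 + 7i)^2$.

(a + bi)^2 = a^2 - b^2 + 2abi
= 3^2 - 7^2 + 2*3*7i
= -40 + 42i


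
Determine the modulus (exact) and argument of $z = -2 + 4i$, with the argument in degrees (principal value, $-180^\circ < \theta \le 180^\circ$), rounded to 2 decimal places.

|z| = sqrt((-2)^2 + 4^2) = sqrt(20)
arg(z) = arctan(b/a) = arctan(4/-2) (quadrant-adjusted) = 116.57°


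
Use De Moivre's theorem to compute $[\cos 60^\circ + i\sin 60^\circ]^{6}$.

By De Moivre: z^n = r^n(cos(nθ) + i sin(nθ))
= 1^6(cos(6*60°) + i sin(6*60°))
= 1(cos 0° + i sin 0°)
= 1


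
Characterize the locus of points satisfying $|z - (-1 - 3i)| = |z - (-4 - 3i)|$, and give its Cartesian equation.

|z - z1| = |z - z2| means z is equidistant from z1 and z2,
i.e. the perpendicular bisector of the segment from (-1, -3) to (-4, -3) (midpoint (-5/2, -3)).
With z = x + yi, square both sides:
(x - (-1))^2 + (y - (-3))^2 = (x - (-4))^2 + (y - (-3))^2
The x^2 and y^2 terms cancel: -6x + 0y = 25 - 10 = 15
Simplify: x = -5/2
Locus: Perpendicular bisector of the segment from (-1, -3) to (-4, -3): the line x = -5/2


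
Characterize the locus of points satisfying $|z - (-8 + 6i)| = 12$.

|z - z0| = r describes a circle centered at z0 with radius r
Here z0 = -8 + 6i and r = 12
Locus: Circle centered at (-8, 6) with radius 12


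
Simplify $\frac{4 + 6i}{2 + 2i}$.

Multiply numerator and denominator by conjugate (2 - 2i):
= (4 + 6i)(2 - 2i) / (2^2 + 2^2)
= (20 + 4i) / 8
Divide through by 4: (5 + i) / 2
= 5/2 + (1/2)i


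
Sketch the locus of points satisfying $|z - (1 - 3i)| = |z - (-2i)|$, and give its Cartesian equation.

|z - z1| = |z - z2| means z is equidistant from z1 and z2,
i.e. the perpendicular bisector of the segment from (1, -3) to (0, -2) (midpoint (1/2, -5/2)).
With z = x + yi, square both sides:
(x - 1)^2 + (y - (-3))^2 = (x - 0)^2 + (y - (-2))^2
The x^2 and y^2 terms cancel: -2x + 2y = 4 - 10 = -6
Simplify: x - y = 3
Locus: Perpendicular bisector of the segment from (1, -3) to (0, -2): the line x - y = 3


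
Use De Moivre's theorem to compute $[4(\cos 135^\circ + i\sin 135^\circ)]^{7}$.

By De Moivre: z^n = r^n(cos(nθ) + i sin(nθ))
= 4^7(cos(7*135°) + i sin(7*135°))
= 16384(cos 225° + i sin 225°)
= -8192*sqrt(2) - 8192*sqrt(2)i


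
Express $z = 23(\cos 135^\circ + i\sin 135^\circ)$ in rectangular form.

a = r cos θ = 23 * -sqrt(2)/2 = -23*sqrt(2)/2
b = r sin θ = 23 * sqrt(2)/2 = 23*sqrt(2)/2
z = -23*sqrt(2)/2 + (23*sqrt(2)/2)i


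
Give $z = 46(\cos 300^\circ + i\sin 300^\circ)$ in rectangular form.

a = r cos θ = 46 * 1/2 = 23
b = r sin θ = 46 * -sqrt(3)/2 = -23*sqrt(3)
z = 23 - 23*sqrt(3)i


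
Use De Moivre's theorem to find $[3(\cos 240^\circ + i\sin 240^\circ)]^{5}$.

By De Moivre: z^n = r^n(cos(nθ) + i sin(nθ))
= 3^5(cos(5*240°) + i sin(5*240°))
= 243(cos 120° + i sin 120°)
= -243/2 + (243*sqrt(3)/2)i


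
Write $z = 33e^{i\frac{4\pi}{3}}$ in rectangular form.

a = r cos θ = 33 * -1/2 = -33/2
b = r sin θ = 33 * -sqrt(3)/2 = -33*sqrt(3)/2
z = -33/2 - (33*sqrt(3)/2)i


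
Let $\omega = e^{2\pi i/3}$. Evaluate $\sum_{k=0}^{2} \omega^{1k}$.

Let ζ = ω^1 = e^(2πi·1/3). Since 3 ∤ 1, ζ ≠ 1.
Sum = Σ_{k=0}^{2} ζ^k = (ζ^3 - 1)/(ζ - 1) = (ω^{1·3} - 1)/(ζ - 1) = (1 - 1)/(ζ - 1) = 0


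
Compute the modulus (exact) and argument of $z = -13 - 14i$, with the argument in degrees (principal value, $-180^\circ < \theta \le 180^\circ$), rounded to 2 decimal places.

|z| = sqrt((-13)^2 + (-14)^2) = sqrt(365)
arg(z) = arctan(b/a) = arctan(-14/-13) (quadrant-adjusted) = -132.88°


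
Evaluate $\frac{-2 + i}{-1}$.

Divisor is real, so divide each part by -1:
= 2 - i


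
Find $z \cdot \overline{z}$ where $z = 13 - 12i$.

z * conjugate(z) = |z|^2 = a^2 + b^2
= 13^2 + (-12)^2 = 313


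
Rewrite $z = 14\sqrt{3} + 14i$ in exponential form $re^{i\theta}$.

r = |z| = sqrt((14*sqrt(3))^2 + (14)^2) = sqrt(588 + 196) = sqrt(784) = 28
θ = arctan(b/a) = arctan(14/24.2487) (quadrant-adjusted) = 30° = π/6
z = 28e^(i*π/6)


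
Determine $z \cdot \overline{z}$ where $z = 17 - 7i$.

z * conjugate(z) = |z|^2 = a^2 + b^2
= 17^2 + (-7)^2 = 338


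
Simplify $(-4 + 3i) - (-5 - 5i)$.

(-4 - (-5)) + (3 - (-5))i = 1 + 8i


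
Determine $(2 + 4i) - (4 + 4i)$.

(2 - 4) + (4 - 4)i = -2


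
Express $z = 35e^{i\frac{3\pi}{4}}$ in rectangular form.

a = r cos θ = 35 * -sqrt(2)/2 = -35*sqrt(2)/2
b = r sin θ = 35 * sqrt(2)/2 = 35*sqrt(2)/2
z = -35*sqrt(2)/2 + (35*sqrt(2)/2)i


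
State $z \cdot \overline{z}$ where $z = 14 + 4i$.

z * conjugate(z) = |z|^2 = a^2 + b^2
= 14^2 + 4^2 = 212


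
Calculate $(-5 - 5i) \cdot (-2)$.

(a1*a2 - b1*b2) + (a1*b2 + b1*a2)i
= (10 - 0) + (0 + 10)i
= 10 + 10i


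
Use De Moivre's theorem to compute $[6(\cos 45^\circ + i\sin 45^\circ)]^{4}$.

By De Moivre: z^n = r^n(cos(nθ) + i sin(nθ))
= 6^4(cos(4*45°) + i sin(4*45°))
= 1296(cos 180° + i sin 180°)
= -1296


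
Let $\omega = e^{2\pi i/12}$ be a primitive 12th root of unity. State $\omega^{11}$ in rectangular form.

ω^11 = e^(2πi·11/12) = e^(i·11π/6)
= cos(11π/6) + i sin(11π/6)
= sqrt(3)/2 - (1/2)i


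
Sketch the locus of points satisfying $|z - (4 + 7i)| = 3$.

|z - z0| = r describes a circle centered at z0 with radius r
Here z0 = 4 + 7i and r = 3
Locus: Circle centered at (4, 7) with radius 3


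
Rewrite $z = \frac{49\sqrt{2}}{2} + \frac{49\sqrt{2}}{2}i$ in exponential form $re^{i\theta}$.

r = |z| = sqrt((49*sqrt(2)/2)^2 + (49*sqrt(2)/2)^2) = sqrt(2401/2 + 2401/2) = sqrt(2401) = 49
θ = arctan(b/a) = arctan(34.6482/34.6482) (quadrant-adjusted) = 45° = π/4
z = 49e^(i*π/4)


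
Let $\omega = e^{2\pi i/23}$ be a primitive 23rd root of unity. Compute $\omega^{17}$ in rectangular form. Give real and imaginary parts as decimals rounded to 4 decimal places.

ω^17 = e^(2πi·17/23) = e^(i·34π/23)
= cos(34π/23) + i sin(34π/23)
= -0.0682 - 0.9977i


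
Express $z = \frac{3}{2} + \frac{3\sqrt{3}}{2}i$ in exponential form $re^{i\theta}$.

r = |z| = sqrt((3/2)^2 + (3*sqrt(3)/2)^2) = sqrt(9/4 + 27/4) = sqrt(9) = 3
θ = arctan(b/a) = arctan(2.5981/1.5) (quadrant-adjusted) = 60° = π/3
z = 3e^(i*π/3)


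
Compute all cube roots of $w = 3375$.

|w| = 3375, arg(w) = 0°
Root modulus = 3375^(1/3) = 15
Root arguments: θ_k = (0° + 360°k)/3 for k = 0, 1, ..., 2
Roots: 15, -15/2 + (15*sqrt(3)/2)i, -15/2 - (15*sqrt(3)/2)i


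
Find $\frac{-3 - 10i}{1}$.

Divisor is real, so divide each part by 1:
= -3 - 10i


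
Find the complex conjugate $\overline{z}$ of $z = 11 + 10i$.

If z = a + bi, then conjugate(z) = a - bi
conjugate(11 + 10i) = 11 - 10i


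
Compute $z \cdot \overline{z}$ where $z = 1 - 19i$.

z * conjugate(z) = |z|^2 = a^2 + b^2
= 1^2 + (-19)^2 = 362


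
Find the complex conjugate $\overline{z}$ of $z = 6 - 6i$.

If z = a + bi, then conjugate(z) = a - bi
conjugate(6 - 6i) = 6 + 6i


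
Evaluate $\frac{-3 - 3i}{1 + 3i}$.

Multiply numerator and denominator by conjugate (1 - 3i):
= (-3 - 3i)(1 - 3i) / (1^2 + 3^2)
= (-12 + 6i) / 10
Divide through by 2: (-6 + 3i) / 5
= -6/5 + (3/5)i


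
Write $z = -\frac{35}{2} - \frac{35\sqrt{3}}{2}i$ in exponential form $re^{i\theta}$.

r = |z| = sqrt((-35/2)^2 + (-35*sqrt(3)/2)^2) = sqrt(1225/4 + 3675/4) = sqrt(1225) = 35
θ = arctan(b/a) = arctan(-30.3109/-17.5) (quadrant-adjusted) = 240° = 4π/3
z = 35e^(i*4π/3)


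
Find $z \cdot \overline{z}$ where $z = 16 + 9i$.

z * conjugate(z) = |z|^2 = a^2 + b^2
= 16^2 + 9^2 = 337


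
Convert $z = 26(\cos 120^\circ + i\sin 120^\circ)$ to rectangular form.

a = r cos θ = 26 * -1/2 = -13
b = r sin θ = 26 * sqrt(3)/2 = 13*sqrt(3)
z = -13 + 13*sqrt(3)i


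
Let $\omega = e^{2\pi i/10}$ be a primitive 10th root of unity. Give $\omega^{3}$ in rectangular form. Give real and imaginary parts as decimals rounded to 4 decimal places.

ω^3 = e^(2πi·3/10) = e^(i·3π/5)
= cos(3π/5) + i sin(3π/5)
= -0.3090 + 0.9511i


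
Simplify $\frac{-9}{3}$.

Divisor is real, so divide each part by 3:
= -3


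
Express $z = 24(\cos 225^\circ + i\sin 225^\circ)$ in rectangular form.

a = r cos θ = 24 * -sqrt(2)/2 = -12*sqrt(2)
b = r sin θ = 24 * -sqrt(2)/2 = -12*sqrt(2)
z = -12*sqrt(2) - 12*sqrt(2)i


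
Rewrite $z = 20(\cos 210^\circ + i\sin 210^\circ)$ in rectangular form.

a = r cos θ = 20 * -sqrt(3)/2 = -10*sqrt(3)
b = r sin θ = 20 * -1/2 = -10
z = -10*sqrt(3) - 10i


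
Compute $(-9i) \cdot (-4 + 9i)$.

(a1*a2 - b1*b2) + (a1*b2 + b1*a2)i
= (0 - (-81)) + (0 + 36)i
= 81 + 36i


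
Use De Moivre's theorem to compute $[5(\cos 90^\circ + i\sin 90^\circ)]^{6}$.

By De Moivre: z^n = r^n(cos(nθ) + i sin(nθ))
= 5^6(cos(6*90°) + i sin(6*90°))
= 15625(cos 180° + i sin 180°)
= -15625


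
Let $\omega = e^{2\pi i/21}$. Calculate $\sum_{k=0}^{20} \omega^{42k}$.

Since 21 divides 42, ω^42 = (ω^21)^2 = 1^2 = 1, so every term is 1.
Sum = 21 · 1 = 21


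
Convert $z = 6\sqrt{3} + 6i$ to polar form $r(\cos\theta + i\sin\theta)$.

r = |z| = sqrt(a^2 + b^2) = sqrt((6*sqrt(3))^2 + (6)^2) = sqrt(108 + 36) = sqrt(144) = 12
θ = arctan(b/a) = arctan(6/10.3923) (quadrant-adjusted) = 30°
z = 12(cos 30° + i sin 30°)


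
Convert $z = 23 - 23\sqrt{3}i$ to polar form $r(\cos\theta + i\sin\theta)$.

r = |z| = sqrt(a^2 + b^2) = sqrt((23)^2 + (-23*sqrt(3))^2) = sqrt(529 + 1587) = sqrt(2116) = 46
θ = arctan(b/a) = arctan(-39.8372/23) (quadrant-adjusted) = 300°
z = 46(cos 300° + i sin 300°)


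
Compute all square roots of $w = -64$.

|w| = 64, arg(w) = 180°
Root modulus = 64^(1/2) = 8
Root arguments: θ_k = (180° + 360°k)/2 for k = 0, 1, ..., 1
Roots: 8i, -8i


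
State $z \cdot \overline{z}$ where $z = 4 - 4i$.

z * conjugate(z) = |z|^2 = a^2 + b^2
= 4^2 + (-4)^2 = 32


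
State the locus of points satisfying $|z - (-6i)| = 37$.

|z - z0| = r describes a circle centered at z0 with radius r
Here z0 = -6i and r = 37
Locus: Circle centered at (0, -6) with radius 37


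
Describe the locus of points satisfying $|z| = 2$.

|z| = r describes a circle of radius r centered at the origin
Locus: Circle centered at origin with radius 2


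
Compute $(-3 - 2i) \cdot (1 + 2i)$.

(a1*a2 - b1*b2) + (a1*b2 + b1*a2)i
= (-3 - (-4)) + (-6 + (-2))i
= 1 - 8i


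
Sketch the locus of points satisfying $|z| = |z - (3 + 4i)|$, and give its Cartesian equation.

|z - z1| = |z - z2| means z is equidistant from z1 and z2,
i.e. the perpendicular bisector of the segment from (0, 0) to (3, 4) (midpoint (3/2, 2)).
With z = x + yi, square both sides:
(x - 0)^2 + (y - 0)^2 = (x - 3)^2 + (y - 4)^2
The x^2 and y^2 terms cancel: 6x + 8y = 25 - 0 = 25
Simplify: 6x + 8y = 25
Locus: Perpendicular bisector of the segment from (0, 0) to (3, 4): the line 6x + 8y = 25


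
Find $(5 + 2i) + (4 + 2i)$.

(5 + 4) + (2 + 2)i = 9 + 4i


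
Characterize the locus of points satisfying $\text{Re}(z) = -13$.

Re(z) = x where z = x + yi; the equation x = -13 is satisfied by all points with that x-coordinate
Locus: Vertical line x = -13


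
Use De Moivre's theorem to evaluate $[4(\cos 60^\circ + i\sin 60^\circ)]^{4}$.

By De Moivre: z^n = r^n(cos(nθ) + i sin(nθ))
= 4^4(cos(4*60°) + i sin(4*60°))
= 256(cos 240° + i sin 240°)
= -128 - 128*sqrt(3)i


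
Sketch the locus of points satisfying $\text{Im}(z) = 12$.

Im(z) = y where z = x + yi; the equation y = 12 is satisfied by all points with that y-coordinate
Locus: Horizontal line y = 12


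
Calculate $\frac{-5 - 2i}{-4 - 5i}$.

Multiply numerator and denominator by conjugate (-4 + 5i):
= (-5 - 2i)(-4 + 5i) / ((-4)^2 + (-5)^2)
= (30 - 17i) / 41
= 30/41 - (17/41)i


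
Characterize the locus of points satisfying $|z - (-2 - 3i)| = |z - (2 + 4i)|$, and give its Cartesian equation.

|z - z1| = |z - z2| means z is equidistant from z1 and z2,
i.e. the perpendicular bisector of the segment from (-2, -3) to (2, 4) (midpoint (0, 1/2)).
With z = x + yi, square both sides:
(x - (-2))^2 + (y - (-3))^2 = (x - 2)^2 + (y - 4)^2
The x^2 and y^2 terms cancel: 8x + 14y = 20 - 13 = 7
Simplify: 8x + 14y = 7
Locus: Perpendicular bisector of the segment from (-2, -3) to (2, 4): the line 8x + 14y = 7


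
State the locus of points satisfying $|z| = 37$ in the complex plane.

|z| = 37 means sqrt(x^2 + y^2) = 37
This is a circle of radius 37 centered at the origin


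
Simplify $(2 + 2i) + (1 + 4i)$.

(2 + 1) + (2 + 4)i = 3 + 6i


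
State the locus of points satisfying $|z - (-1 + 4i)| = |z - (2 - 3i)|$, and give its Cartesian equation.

|z - z1| = |z - z2| means z is equidistant from z1 and z2,
i.e. the perpendicular bisector of the segment from (-1, 4) to (2, -3) (midpoint (1/2, 1/2)).
With z = x + yi, square both sides:
(x - (-1))^2 + (y - 4)^2 = (x - 2)^2 + (y - (-3))^2
The x^2 and y^2 terms cancel: 6x + (-14)y = 13 - 17 = -4
Simplify: 3x - 7y = -2
Locus: Perpendicular bisector of the segment from (-1, 4) to (2, -3): the line 3x - 7y = -2


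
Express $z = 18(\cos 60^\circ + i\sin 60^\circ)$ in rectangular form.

a = r cos θ = 18 * 1/2 = 9
b = r sin θ = 18 * sqrt(3)/2 = 9*sqrt(3)
z = 9 + 9*sqrt(3)i


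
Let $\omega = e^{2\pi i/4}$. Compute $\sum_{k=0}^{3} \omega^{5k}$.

Let ζ = ω^5 = e^(2πi·5/4). Since 4 ∤ 5, ζ ≠ 1.
Sum = Σ_{k=0}^{3} ζ^k = (ζ^4 - 1)/(ζ - 1) = (ω^{5·4} - 1)/(ζ - 1) = (1 - 1)/(ζ - 1) = 0


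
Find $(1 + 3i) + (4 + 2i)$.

(1 + 4) + (3 + 2)i = 5 + 5i


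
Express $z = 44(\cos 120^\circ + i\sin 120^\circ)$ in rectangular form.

a = r cos θ = 44 * -1/2 = -22
b = r sin θ = 44 * sqrt(3)/2 = 22*sqrt(3)
z = -22 + 22*sqrt(3)i


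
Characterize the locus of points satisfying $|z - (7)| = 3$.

|z - z0| = r describes a circle centered at z0 with radius r
Here z0 = 7 and r = 3
Locus: Circle centered at (7, 0) with radius 3


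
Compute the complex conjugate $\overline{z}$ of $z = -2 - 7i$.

If z = a + bi, then conjugate(z) = a - bi
conjugate(-2 - 7i) = -2 + 7i


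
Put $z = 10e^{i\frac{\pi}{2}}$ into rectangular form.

a = r cos θ = 10 * 0 = 0
b = r sin θ = 10 * 1 = 10
z = 10i


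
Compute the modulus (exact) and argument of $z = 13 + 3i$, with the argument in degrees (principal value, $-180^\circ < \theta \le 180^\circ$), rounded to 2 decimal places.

|z| = sqrt(13^2 + 3^2) = sqrt(178)
arg(z) = arctan(b/a) = arctan(3/13) (quadrant-adjusted) = 12.99°


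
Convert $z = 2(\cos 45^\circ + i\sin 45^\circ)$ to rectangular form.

a = r cos θ = 2 * sqrt(2)/2 = sqrt(2)
b = r sin θ = 2 * sqrt(2)/2 = sqrt(2)
z = sqrt(2) + sqrt(2)i


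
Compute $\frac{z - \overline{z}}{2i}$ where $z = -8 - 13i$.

z - conjugate(z) = 2bi
(z - conjugate(z))/(2i) = 2bi/(2i) = b = -13


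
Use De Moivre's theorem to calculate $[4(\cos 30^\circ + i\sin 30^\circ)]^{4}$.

By De Moivre: z^n = r^n(cos(nθ) + i sin(nθ))
= 4^4(cos(4*30°) + i sin(4*30°))
= 256(cos 120° + i sin 120°)
= -128 + 128*sqrt(3)i


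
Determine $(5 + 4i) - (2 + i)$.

(5 - 2) + (4 - 1)i = 3 + 3i


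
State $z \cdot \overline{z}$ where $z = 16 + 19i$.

z * conjugate(z) = |z|^2 = a^2 + b^2
= 16^2 + 19^2 = 617


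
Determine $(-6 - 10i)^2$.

(a + bi)^2 = a^2 - b^2 + 2abi
= (-6)^2 - (-10)^2 + 2*(-6)*(-10)i
= -64 + 120i


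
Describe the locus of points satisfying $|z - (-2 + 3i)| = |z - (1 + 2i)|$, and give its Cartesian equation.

|z - z1| = |z - z2| means z is equidistant from z1 and z2,
i.e. the perpendicular bisector of the segment from (-2, 3) to (1, 2) (midpoint (-1/2, 5/2)).
With z = x + yi, square both sides:
(x - (-2))^2 + (y - 3)^2 = (x - 1)^2 + (y - 2)^2
The x^2 and y^2 terms cancel: 6x + (-2)y = 5 - 13 = -8
Simplify: 3x - y = -4
Locus: Perpendicular bisector of the segment from (-2, 3) to (1, 2): the line 3x - y = -4


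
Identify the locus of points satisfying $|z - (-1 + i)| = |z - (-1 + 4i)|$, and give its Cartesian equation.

|z - z1| = |z - z2| means z is equidistant from z1 and z2,
i.e. the perpendicular bisector of the segment from (-1, 1) to (-1, 4) (midpoint (-1, 5/2)).
With z = x + yi, square both sides:
(x - (-1))^2 + (y - 1)^2 = (x - (-1))^2 + (y - 4)^2
The x^2 and y^2 terms cancel: 0x + 6y = 17 - 2 = 15
Simplify: y = 5/2
Locus: Perpendicular bisector of the segment from (-1, 1) to (-1, 4): the line y = 5/2


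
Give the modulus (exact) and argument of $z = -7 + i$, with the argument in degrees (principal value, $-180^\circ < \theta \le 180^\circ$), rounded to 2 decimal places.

|z| = sqrt((-7)^2 + 1^2) = sqrt(50)
arg(z) = arctan(b/a) = arctan(1/-7) (quadrant-adjusted) = 171.87°


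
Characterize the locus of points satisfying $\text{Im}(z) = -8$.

Im(z) = y where z = x + yi; the equation y = -8 is satisfied by all points with that y-coordinate
Locus: Horizontal line y = -8


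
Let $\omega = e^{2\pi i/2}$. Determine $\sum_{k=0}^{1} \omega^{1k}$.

Let ζ = ω^1 = e^(2πi·1/2). Since 2 ∤ 1, ζ ≠ 1.
Sum = Σ_{k=0}^{1} ζ^k = (ζ^2 - 1)/(ζ - 1) = (ω^{1·2} - 1)/(ζ - 1) = (1 - 1)/(ζ - 1) = 0


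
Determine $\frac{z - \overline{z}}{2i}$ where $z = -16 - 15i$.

z - conjugate(z) = 2bi
(z - conjugate(z))/(2i) = 2bi/(2i) = b = -15


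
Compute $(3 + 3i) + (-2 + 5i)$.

(3 + (-2)) + (3 + 5)i = 1 + 8i


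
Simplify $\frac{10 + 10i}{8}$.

Divisor is real, so divide each part by 8:
= 5/4 + (5/4)i


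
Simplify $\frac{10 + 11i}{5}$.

Divisor is real, so divide each part by 5:
= 2 + (11/5)i


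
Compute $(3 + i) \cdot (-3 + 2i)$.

(a1*a2 - b1*b2) + (a1*b2 + b1*a2)i
= (-9 - 2) + (6 + (-3))i
= -11 + 3i


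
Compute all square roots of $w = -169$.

|w| = 169, arg(w) = 180°
Root modulus = 169^(1/2) = 13
Root arguments: θ_k = (180° + 360°k)/2 for k = 0, 1, ..., 1
Roots: 13i, -13i


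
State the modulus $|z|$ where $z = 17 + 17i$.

|z| = sqrt(a^2 + b^2) = sqrt(17^2 + 17^2) = sqrt(578) = sqrt(578)


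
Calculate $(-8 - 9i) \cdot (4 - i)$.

(a1*a2 - b1*b2) + (a1*b2 + b1*a2)i
= (-32 - 9) + (8 + (-36))i
= -41 - 28i


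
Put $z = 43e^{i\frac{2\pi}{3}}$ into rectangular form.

a = r cos θ = 43 * -1/2 = -43/2
b = r sin θ = 43 * sqrt(3)/2 = 43*sqrt(3)/2
z = -43/2 + (43*sqrt(3)/2)i


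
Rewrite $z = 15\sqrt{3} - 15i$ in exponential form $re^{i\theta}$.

r = |z| = sqrt((15*sqrt(3))^2 + (-15)^2) = sqrt(675 + 225) = sqrt(900) = 30
θ = arctan(b/a) = arctan(-15/25.9808) (quadrant-adjusted) = -30° = -π/6
z = 30e^(-i*π/6)


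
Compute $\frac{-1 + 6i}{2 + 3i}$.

Multiply numerator and denominator by conjugate (2 - 3i):
= (-1 + 6i)(2 - 3i) / (2^2 + 3^2)
= (16 + 15i) / 13
= 16/13 + (15/13)i


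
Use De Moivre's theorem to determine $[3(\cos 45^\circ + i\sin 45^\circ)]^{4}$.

By De Moivre: z^n = r^n(cos(nθ) + i sin(nθ))
= 3^4(cos(4*45°) + i sin(4*45°))
= 81(cos 180° + i sin 180°)
= -81


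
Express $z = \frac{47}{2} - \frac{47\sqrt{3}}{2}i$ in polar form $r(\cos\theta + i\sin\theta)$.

r = |z| = sqrt(a^2 + b^2) = sqrt((47/2)^2 + (-47*sqrt(3)/2)^2) = sqrt(2209/4 + 6627/4) = sqrt(2209) = 47
θ = arctan(b/a) = arctan(-40.7032/23.5) (quadrant-adjusted) = 300°
z = 47(cos 300° + i sin 300°)


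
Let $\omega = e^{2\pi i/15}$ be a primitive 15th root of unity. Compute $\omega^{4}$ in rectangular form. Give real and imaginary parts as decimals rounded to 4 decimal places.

ω^4 = e^(2πi·4/15) = e^(i·8π/15)
= cos(8π/15) + i sin(8π/15)
= -0.1045 + 0.9945i


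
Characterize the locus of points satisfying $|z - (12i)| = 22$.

|z - z0| = r describes a circle centered at z0 with radius r
Here z0 = 12i and r = 22
Locus: Circle centered at (0, 12) with radius 22


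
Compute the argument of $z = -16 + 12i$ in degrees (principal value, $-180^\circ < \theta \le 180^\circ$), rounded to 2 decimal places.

θ = arctan(b/a) = arctan(12/-16) (quadrant-adjusted) = 143.13°


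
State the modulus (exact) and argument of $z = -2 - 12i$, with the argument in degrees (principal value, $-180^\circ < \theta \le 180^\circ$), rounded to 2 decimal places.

|z| = sqrt((-2)^2 + (-12)^2) = sqrt(148)
arg(z) = arctan(b/a) = arctan(-12/-2) (quadrant-adjusted) = -99.46°


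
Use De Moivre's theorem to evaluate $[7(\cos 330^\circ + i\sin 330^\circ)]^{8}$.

By De Moivre: z^n = r^n(cos(nθ) + i sin(nθ))
= 7^8(cos(8*330°) + i sin(8*330°))
= 5764801(cos 120° + i sin 120°)
= -5764801/2 + (5764801*sqrt(3)/2)i


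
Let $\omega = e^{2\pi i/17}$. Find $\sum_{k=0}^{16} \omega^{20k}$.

Let ζ = ω^20 = e^(2πi·20/17). Since 17 ∤ 20, ζ ≠ 1.
Sum = Σ_{k=0}^{16} ζ^k = (ζ^17 - 1)/(ζ - 1) = (ω^{20·17} - 1)/(ζ - 1) = (1 - 1)/(ζ - 1) = 0


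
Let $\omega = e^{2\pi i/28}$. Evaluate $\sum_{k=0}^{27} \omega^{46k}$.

Let ζ = ω^46 = e^(2πi·46/28). Since 28 ∤ 46, ζ ≠ 1.
Sum = Σ_{k=0}^{27} ζ^k = (ζ^28 - 1)/(ζ - 1) = (ω^{46·28} - 1)/(ζ - 1) = (1 - 1)/(ζ - 1) = 0


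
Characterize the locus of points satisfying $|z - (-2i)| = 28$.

|z - z0| = r describes a circle centered at z0 with radius r
Here z0 = -2i and r = 28
Locus: Circle centered at (0, -2) with radius 28


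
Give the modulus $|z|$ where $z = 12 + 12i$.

|z| = sqrt(a^2 + b^2) = sqrt(12^2 + 12^2) = sqrt(288) = sqrt(288)


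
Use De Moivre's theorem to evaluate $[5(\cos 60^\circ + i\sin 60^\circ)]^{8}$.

By De Moivre: z^n = r^n(cos(nθ) + i sin(nθ))
= 5^8(cos(8*60°) + i sin(8*60°))
= 390625(cos 120° + i sin 120°)
= -390625/2 + (390625*sqrt(3)/2)i


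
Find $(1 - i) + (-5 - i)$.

(1 + (-5)) + (-1 + (-1))i = -4 - 2i


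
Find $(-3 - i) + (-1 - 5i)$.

(-3 + (-1)) + (-1 + (-5))i = -4 - 6i


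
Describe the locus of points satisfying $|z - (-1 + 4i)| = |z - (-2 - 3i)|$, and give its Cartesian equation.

|z - z1| = |z - z2| means z is equidistant from z1 and z2,
i.e. the perpendicular bisector of the segment from (-1, 4) to (-2, -3) (midpoint (-3/2, 1/2)).
With z = x + yi, square both sides:
(x - (-1))^2 + (y - 4)^2 = (x - (-2))^2 + (y - (-3))^2
The x^2 and y^2 terms cancel: -2x + (-14)y = 13 - 17 = -4
Simplify: x + 7y = 2
Locus: Perpendicular bisector of the segment from (-1, 4) to (-2, -3): the line x + 7y = 2


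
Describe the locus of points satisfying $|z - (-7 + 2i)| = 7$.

|z - z0| = r describes a circle centered at z0 with radius r
Here z0 = -7 + 2i and r = 7
Locus: Circle centered at (-7, 2) with radius 7


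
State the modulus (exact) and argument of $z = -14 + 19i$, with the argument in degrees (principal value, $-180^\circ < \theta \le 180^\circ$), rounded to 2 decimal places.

|z| = sqrt((-14)^2 + 19^2) = sqrt(557)
arg(z) = arctan(b/a) = arctan(19/-14) (quadrant-adjusted) = 126.38°


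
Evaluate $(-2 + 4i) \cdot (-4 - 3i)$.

(a1*a2 - b1*b2) + (a1*b2 + b1*a2)i
= (8 - (-12)) + (6 + (-16))i
= 20 - 10i


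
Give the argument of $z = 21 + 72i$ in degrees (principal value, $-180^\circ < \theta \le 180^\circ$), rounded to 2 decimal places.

θ = arctan(b/a) = arctan(72/21) (quadrant-adjusted) = 73.74°


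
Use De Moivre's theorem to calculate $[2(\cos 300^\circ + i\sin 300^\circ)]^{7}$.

By De Moivre: z^n = r^n(cos(nθ) + i sin(nθ))
= 2^7(cos(7*300°) + i sin(7*300°))
= 128(cos 300° + i sin 300°)
= 64 - 64*sqrt(3)i


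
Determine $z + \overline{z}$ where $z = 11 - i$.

z + conjugate(z) = (a + bi) + (a - bi) = 2a
= 2 * 11 = 22


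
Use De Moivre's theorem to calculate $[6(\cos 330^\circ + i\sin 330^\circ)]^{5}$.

By De Moivre: z^n = r^n(cos(nθ) + i sin(nθ))
= 6^5(cos(5*330°) + i sin(5*330°))
= 7776(cos 210° + i sin 210°)
= -3888*sqrt(3) - 3888i


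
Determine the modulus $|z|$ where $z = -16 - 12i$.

|z| = sqrt(a^2 + b^2) = sqrt((-16)^2 + (-12)^2) = sqrt(400) = 20


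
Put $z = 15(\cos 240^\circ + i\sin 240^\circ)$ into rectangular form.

a = r cos θ = 15 * -1/2 = -15/2
b = r sin θ = 15 * -sqrt(3)/2 = -15*sqrt(3)/2
z = -15/2 - (15*sqrt(3)/2)i


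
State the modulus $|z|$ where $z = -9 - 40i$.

|z| = sqrt(a^2 + b^2) = sqrt((-9)^2 + (-40)^2) = sqrt(1681) = 41


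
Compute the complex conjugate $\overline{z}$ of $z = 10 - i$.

If z = a + bi, then conjugate(z) = a - bi
conjugate(10 - i) = 10 + i


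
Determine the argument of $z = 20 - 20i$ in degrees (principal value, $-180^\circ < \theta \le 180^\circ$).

θ = arctan(b/a) = arctan(-20/20) (quadrant-adjusted) = -45°


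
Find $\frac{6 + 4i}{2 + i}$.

Multiply numerator and denominator by conjugate (2 - i):
= (6 + 4i)(2 - i) / (2^2 + 1^2)
= (16 + 2i) / 5
= 16/5 + (2/5)i


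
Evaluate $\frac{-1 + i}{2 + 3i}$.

Multiply numerator and denominator by conjugate (2 - 3i):
= (-1 + i)(2 - 3i) / (2^2 + 3^2)
= (1 + 5i) / 13
= 1/13 + (5/13)i


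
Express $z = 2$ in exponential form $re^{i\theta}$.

r = |z| = sqrt((2)^2 + (0)^2) = sqrt(4 + 0) = sqrt(4) = 2
b = 0 and a > 0, so z lies on the positive real axis: θ = 0
z = 2e^(i*0) = 2


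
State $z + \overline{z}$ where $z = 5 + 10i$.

z + conjugate(z) = (a + bi) + (a - bi) = 2a
= 2 * 5 = 10


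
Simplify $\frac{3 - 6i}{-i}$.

Multiply numerator and denominator by conjugate (i):
= (3 - 6i)(i) / (0^2 + (-1)^2)
= (6 + 3i) / 1
= 6 + 3i


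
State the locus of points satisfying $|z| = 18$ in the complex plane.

|z| = 18 means sqrt(x^2 + y^2) = 18
This is a circle of radius 18 centered at the origin


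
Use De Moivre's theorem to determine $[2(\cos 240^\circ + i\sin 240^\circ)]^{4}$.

By De Moivre: z^n = r^n(cos(nθ) + i sin(nθ))
= 2^4(cos(4*240°) + i sin(4*240°))
= 16(cos 240° + i sin 240°)
= -8 - 8*sqrt(3)i


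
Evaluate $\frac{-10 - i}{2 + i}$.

Multiply numerator and denominator by conjugate (2 - i):
= (-10 - i)(2 - i) / (2^2 + 1^2)
= (-21 + 8i) / 5
= -21/5 + (8/5)i


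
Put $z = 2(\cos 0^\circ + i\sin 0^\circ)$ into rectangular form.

a = r cos θ = 2 * 1 = 2
b = r sin θ = 2 * 0 = 0
z = 2


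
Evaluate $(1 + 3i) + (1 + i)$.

(1 + 1) + (3 + 1)i = 2 + 4i


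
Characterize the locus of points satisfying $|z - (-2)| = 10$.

|z - z0| = r describes a circle centered at z0 with radius r
Here z0 = -2 and r = 10
Locus: Circle centered at (-2, 0) with radius 10


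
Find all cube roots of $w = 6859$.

|w| = 6859, arg(w) = 0°
Root modulus = 6859^(1/3) = 19
Root arguments: θ_k = (0° + 360°k)/3 for k = 0, 1, ..., 2
Roots: 19, -19/2 + (19*sqrt(3)/2)i, -19/2 - (19*sqrt(3)/2)i


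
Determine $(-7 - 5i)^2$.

(a + bi)^2 = a^2 - b^2 + 2abi
= (-7)^2 - (-5)^2 + 2*(-7)*(-5)i
= 24 + 70i


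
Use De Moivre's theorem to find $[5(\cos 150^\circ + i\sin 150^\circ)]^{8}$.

By De Moivre: z^n = r^n(cos(nθ) + i sin(nθ))
= 5^8(cos(8*150°) + i sin(8*150°))
= 390625(cos 120° + i sin 120°)
= -390625/2 + (390625*sqrt(3)/2)i


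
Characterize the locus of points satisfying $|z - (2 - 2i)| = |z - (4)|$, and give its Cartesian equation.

|z - z1| = |z - z2| means z is equidistant from z1 and z2,
i.e. the perpendicular bisector of the segment from (2, -2) to (4, 0) (midpoint (3, -1)).
With z = x + yi, square both sides:
(x - 2)^2 + (y - (-2))^2 = (x - 4)^2 + (y - 0)^2
The x^2 and y^2 terms cancel: 4x + 4y = 16 - 8 = 8
Simplify: x + y = 2
Locus: Perpendicular bisector of the segment from (2, -2) to (4, 0): the line x + y = 2


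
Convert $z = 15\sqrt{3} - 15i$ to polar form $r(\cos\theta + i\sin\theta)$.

r = |z| = sqrt(a^2 + b^2) = sqrt((15*sqrt(3))^2 + (-15)^2) = sqrt(675 + 225) = sqrt(900) = 30
θ = arctan(b/a) = arctan(-15/25.9808) (quadrant-adjusted) = 330°
z = 30(cos 330° + i sin 330°)


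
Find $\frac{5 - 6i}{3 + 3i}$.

Multiply numerator and denominator by conjugate (3 - 3i):
= (5 - 6i)(3 - 3i) / (3^2 + 3^2)
= (-3 - 33i) / 18
Divide through by 3: (-1 - 11i) / 6
= -1/6 - (11/6)i


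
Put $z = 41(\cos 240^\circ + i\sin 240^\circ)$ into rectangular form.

a = r cos θ = 41 * -1/2 = -41/2
b = r sin θ = 41 * -sqrt(3)/2 = -41*sqrt(3)/2
z = -41/2 - (41*sqrt(3)/2)i


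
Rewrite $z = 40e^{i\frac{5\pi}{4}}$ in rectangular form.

a = r cos θ = 40 * -sqrt(2)/2 = -20*sqrt(2)
b = r sin θ = 40 * -sqrt(2)/2 = -20*sqrt(2)
z = -20*sqrt(2) - 20*sqrt(2)i


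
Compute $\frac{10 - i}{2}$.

Divisor is real, so divide each part by 2:
= 5 - (1/2)i


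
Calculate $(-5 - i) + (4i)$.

(-5 + 0) + (-1 + 4)i = -5 + 3i


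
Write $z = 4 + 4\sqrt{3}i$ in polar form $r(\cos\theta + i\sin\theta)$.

r = |z| = sqrt(a^2 + b^2) = sqrt((4)^2 + (4*sqrt(3))^2) = sqrt(16 + 48) = sqrt(64) = 8
θ = arctan(b/a) = arctan(6.9282/4) (quadrant-adjusted) = 60°
z = 8(cos 60° + i sin 60°)


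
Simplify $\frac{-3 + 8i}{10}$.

Divisor is real, so divide each part by 10:
= -3/10 + (4/5)i


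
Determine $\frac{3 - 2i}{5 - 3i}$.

Multiply numerator and denominator by conjugate (5 + 3i):
= (3 - 2i)(5 + 3i) / (5^2 + (-3)^2)
= (21 - i) / 34
= 21/34 - (1/34)i


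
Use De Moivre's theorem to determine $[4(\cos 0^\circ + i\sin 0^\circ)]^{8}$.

By De Moivre: z^n = r^n(cos(nθ) + i sin(nθ))
= 4^8(cos(8*0°) + i sin(8*0°))
= 65536(cos 0° + i sin 0°)
= 65536


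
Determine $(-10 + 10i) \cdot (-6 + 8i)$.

(a1*a2 - b1*b2) + (a1*b2 + b1*a2)i
= (60 - 80) + (-80 + (-60))i
= -20 - 140i


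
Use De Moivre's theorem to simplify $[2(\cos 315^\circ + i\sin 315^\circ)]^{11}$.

By De Moivre: z^n = r^n(cos(nθ) + i sin(nθ))
= 2^11(cos(11*315°) + i sin(11*315°))
= 2048(cos 225° + i sin 225°)
= -1024*sqrt(2) - 1024*sqrt(2)i


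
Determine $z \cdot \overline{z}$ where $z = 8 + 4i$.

z * conjugate(z) = |z|^2 = a^2 + b^2
= 8^2 + 4^2 = 80


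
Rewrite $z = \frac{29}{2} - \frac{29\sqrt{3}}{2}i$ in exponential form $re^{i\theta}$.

r = |z| = sqrt((29/2)^2 + (-29*sqrt(3)/2)^2) = sqrt(841/4 + 2523/4) = sqrt(841) = 29
θ = arctan(b/a) = arctan(-25.1147/14.5) (quadrant-adjusted) = -60° = -π/3
z = 29e^(-i*π/3)


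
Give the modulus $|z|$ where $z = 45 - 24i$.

|z| = sqrt(a^2 + b^2) = sqrt(45^2 + (-24)^2) = sqrt(2601) = 51


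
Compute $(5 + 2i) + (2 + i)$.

(5 + 2) + (2 + 1)i = 7 + 3i


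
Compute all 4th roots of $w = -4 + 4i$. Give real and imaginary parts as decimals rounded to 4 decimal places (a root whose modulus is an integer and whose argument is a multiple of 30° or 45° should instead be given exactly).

|w| = sqrt(32) ≈ 5.656854, arg(w) = 135°
Root modulus = sqrt(32)^(1/4) ≈ 1.542211
Root arguments: θ_k = (135° + 360°k)/4 for k = 0, 1, ..., 3
Compute each root as (root modulus)(cos θ_k + i sin θ_k) using full-precision intermediates, then round to 4 decimal places.
Roots: 1.2823 + 0.8568i, -0.8568 + 1.2823i, -1.2823 - 0.8568i, 0.8568 - 1.2823i


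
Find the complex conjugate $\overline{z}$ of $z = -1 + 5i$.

If z = a + bi, then conjugate(z) = a - bi
conjugate(-1 + 5i) = -1 - 5i


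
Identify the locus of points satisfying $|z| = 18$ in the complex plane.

|z| = 18 means sqrt(x^2 + y^2) = 18
This is a circle of radius 18 centered at the origin


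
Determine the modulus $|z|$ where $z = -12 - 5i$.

|z| = sqrt(a^2 + b^2) = sqrt((-12)^2 + (-5)^2) = sqrt(169) = 13


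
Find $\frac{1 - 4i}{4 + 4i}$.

Multiply numerator and denominator by conjugate (4 - 4i):
= (1 - 4i)(4 - 4i) / (4^2 + 4^2)
= (-12 - 20i) / 32
Divide through by 4: (-3 - 5i) / 8
= -3/8 - (5/8)i


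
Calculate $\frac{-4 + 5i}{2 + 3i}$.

Multiply numerator and denominator by conjugate (2 - 3i):
= (-4 + 5i)(2 - 3i) / (2^2 + 3^2)
= (7 + 22i) / 13
= 7/13 + (22/13)i


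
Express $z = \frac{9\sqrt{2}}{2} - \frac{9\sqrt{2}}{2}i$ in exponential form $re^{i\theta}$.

r = |z| = sqrt((9*sqrt(2)/2)^2 + (-9*sqrt(2)/2)^2) = sqrt(81/2 + 81/2) = sqrt(81) = 9
θ = arctan(b/a) = arctan(-6.364/6.364) (quadrant-adjusted) = -45° = -π/4
z = 9e^(-i*π/4)


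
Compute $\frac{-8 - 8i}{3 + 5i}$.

Multiply numerator and denominator by conjugate (3 - 5i):
= (-8 - 8i)(3 - 5i) / (3^2 + 5^2)
= (-64 + 16i) / 34
Divide through by 2: (-32 + 8i) / 17
= -32/17 + (8/17)i


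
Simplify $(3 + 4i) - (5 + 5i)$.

(3 - 5) + (4 - 5)i = -2 - i


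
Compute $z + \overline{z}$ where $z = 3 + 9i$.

z + conjugate(z) = (a + bi) + (a - bi) = 2a
= 2 * 3 = 6


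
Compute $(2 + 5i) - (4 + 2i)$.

(2 - 4) + (5 - 2)i = -2 + 3i


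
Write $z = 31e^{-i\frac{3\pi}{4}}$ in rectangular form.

a = r cos θ = 31 * -sqrt(2)/2 = -31*sqrt(2)/2
b = r sin θ = 31 * -sqrt(2)/2 = -31*sqrt(2)/2
z = -31*sqrt(2)/2 - (31*sqrt(2)/2)i


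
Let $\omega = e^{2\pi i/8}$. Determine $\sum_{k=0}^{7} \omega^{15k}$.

Let ζ = ω^15 = e^(2πi·15/8). Since 8 ∤ 15, ζ ≠ 1.
Sum = Σ_{k=0}^{7} ζ^k = (ζ^8 - 1)/(ζ - 1) = (ω^{15·8} - 1)/(ζ - 1) = (1 - 1)/(ζ - 1) = 0


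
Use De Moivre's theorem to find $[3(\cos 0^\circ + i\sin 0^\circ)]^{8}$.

By De Moivre: z^n = r^n(cos(nθ) + i sin(nθ))
= 3^8(cos(8*0°) + i sin(8*0°))
= 6561(cos 0° + i sin 0°)
= 6561


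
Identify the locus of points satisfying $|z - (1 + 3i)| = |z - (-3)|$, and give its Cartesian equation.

|z - z1| = |z - z2| means z is equidistant from z1 and z2,
i.e. the perpendicular bisector of the segment from (1, 3) to (-3, 0) (midpoint (-1, 3/2)).
With z = x + yi, square both sides:
(x - 1)^2 + (y - 3)^2 = (x - (-3))^2 + (y - 0)^2
The x^2 and y^2 terms cancel: -8x + (-6)y = 9 - 10 = -1
Simplify: 8x + 6y = 1
Locus: Perpendicular bisector of the segment from (1, 3) to (-3, 0): the line 8x + 6y = 1


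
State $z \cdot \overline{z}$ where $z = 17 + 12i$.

z * conjugate(z) = |z|^2 = a^2 + b^2
= 17^2 + 12^2 = 433


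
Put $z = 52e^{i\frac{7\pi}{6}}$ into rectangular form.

a = r cos θ = 52 * -sqrt(3)/2 = -26*sqrt(3)
b = r sin θ = 52 * -1/2 = -26
z = -26*sqrt(3) - 26i


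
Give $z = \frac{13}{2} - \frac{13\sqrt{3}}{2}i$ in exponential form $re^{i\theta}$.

r = |z| = sqrt((13/2)^2 + (-13*sqrt(3)/2)^2) = sqrt(169/4 + 507/4) = sqrt(169) = 13
θ = arctan(b/a) = arctan(-11.2583/6.5) (quadrant-adjusted) = -60° = -π/3
z = 13e^(-i*π/3)


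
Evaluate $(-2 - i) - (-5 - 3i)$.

(-2 - (-5)) + (-1 - (-3))i = 3 + 2i


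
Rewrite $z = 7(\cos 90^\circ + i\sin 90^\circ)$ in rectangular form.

a = r cos θ = 7 * 0 = 0
b = r sin θ = 7 * 1 = 7
z = 7i


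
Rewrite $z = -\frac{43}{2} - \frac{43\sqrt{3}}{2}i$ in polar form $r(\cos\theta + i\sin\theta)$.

r = |z| = sqrt(a^2 + b^2) = sqrt((-43/2)^2 + (-43*sqrt(3)/2)^2) = sqrt(1849/4 + 5547/4) = sqrt(1849) = 43
θ = arctan(b/a) = arctan(-37.2391/-21.5) (quadrant-adjusted) = 240°
z = 43(cos 240° + i sin 240°)


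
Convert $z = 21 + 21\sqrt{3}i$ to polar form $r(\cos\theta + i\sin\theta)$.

r = |z| = sqrt(a^2 + b^2) = sqrt((21)^2 + (21*sqrt(3))^2) = sqrt(441 + 1323) = sqrt(1764) = 42
θ = arctan(b/a) = arctan(36.3731/21) (quadrant-adjusted) = 60°
z = 42(cos 60° + i sin 60°)


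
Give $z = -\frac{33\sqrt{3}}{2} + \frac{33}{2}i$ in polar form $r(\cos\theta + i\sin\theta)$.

r = |z| = sqrt(a^2 + b^2) = sqrt((-33*sqrt(3)/2)^2 + (33/2)^2) = sqrt(3267/4 + 1089/4) = sqrt(1089) = 33
θ = arctan(b/a) = arctan(16.5/-28.5788) (quadrant-adjusted) = 150°
z = 33(cos 150° + i sin 150°)


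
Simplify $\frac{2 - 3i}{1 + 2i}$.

Multiply numerator and denominator by conjugate (1 - 2i):
= (2 - 3i)(1 - 2i) / (1^2 + 2^2)
= (-4 - 7i) / 5
= -4/5 - (7/5)i


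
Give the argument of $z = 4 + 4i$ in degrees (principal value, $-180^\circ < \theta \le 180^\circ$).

θ = arctan(b/a) = arctan(4/4) (quadrant-adjusted) = 45°


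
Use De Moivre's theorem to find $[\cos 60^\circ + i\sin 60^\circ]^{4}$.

By De Moivre: z^n = r^n(cos(nθ) + i sin(nθ))
= 1^4(cos(4*60°) + i sin(4*60°))
= 1(cos 240° + i sin 240°)
= -1/2 - (sqrt(3)/2)i
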